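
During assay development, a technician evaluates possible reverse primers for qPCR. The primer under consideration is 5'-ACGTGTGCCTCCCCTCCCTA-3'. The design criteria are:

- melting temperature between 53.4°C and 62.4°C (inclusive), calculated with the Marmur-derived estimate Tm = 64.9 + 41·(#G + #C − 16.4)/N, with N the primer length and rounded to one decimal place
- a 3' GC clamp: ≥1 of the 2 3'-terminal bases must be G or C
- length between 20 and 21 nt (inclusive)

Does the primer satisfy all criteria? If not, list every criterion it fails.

Fails: GC clamp.

Base counts: A=2, T=5, G=3, C=10 (length 20).
Tm: Tm = 64.9 + 41·(13 − 16.4)/20 = 57.9°C ✓
GC clamp: 3' end TA has 0 G/C, need ≥1 ✗
length: length 20 ✓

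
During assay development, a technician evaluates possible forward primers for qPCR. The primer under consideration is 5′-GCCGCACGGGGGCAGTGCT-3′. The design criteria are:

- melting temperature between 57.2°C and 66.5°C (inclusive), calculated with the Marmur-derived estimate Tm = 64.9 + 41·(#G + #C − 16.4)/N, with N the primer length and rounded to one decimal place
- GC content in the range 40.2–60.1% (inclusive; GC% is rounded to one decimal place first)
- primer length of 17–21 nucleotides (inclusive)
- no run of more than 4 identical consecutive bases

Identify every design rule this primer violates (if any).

Fails: GC content, homopolymer run.

Base counts: A=2, T=2, G=9, C=6 (length 19).
Tm: Tm = 64.9 + 41·(15 − 16.4)/19 = 61.9°C ✓
GC content: GC 15/19 = 78.9%, outside 40.2–60.1% ✗
length: length 19 ✓
homopolymer run: longest run = 5, exceeds 4 ✗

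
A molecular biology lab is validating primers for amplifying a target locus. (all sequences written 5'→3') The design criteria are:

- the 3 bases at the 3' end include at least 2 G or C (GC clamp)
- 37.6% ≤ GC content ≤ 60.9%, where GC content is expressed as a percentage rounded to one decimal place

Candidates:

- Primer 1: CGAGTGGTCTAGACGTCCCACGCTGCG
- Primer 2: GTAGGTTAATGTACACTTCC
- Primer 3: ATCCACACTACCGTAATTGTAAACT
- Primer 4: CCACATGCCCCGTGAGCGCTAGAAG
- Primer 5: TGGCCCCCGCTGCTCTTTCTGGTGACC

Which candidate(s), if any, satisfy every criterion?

Primer 2 only.

Primer 1 (27 nt, A=4 T=5 G=9 C=9): 3' end GCG has 3 G/C ✓; GC 18/27 = 66.7%, outside 37.6–60.9% ✗ — fails.
Primer 2 (20 nt, A=5 T=7 G=4 C=4): 3' end TCC has 2 G/C ✓; GC 8/20 = 40.0% ✓ — passes.
Primer 3 (25 nt, A=9 T=7 G=2 C=7): 3' end ACT has 1 G/C, need ≥2 ✗; GC 9/25 = 36.0%, outside 37.6–60.9% ✗ — fails.
Primer 4 (25 nt, A=6 T=3 G=7 C=9): 3' end AAG has 1 G/C, need ≥2 ✗; GC 16/25 = 64.0%, outside 37.6–60.9% ✗ — fails.
Primer 5 (27 nt, A=1 T=8 G=7 C=11): 3' end ACC has 2 G/C ✓; GC 18/27 = 66.7%, outside 37.6–60.9% ✗ — fails.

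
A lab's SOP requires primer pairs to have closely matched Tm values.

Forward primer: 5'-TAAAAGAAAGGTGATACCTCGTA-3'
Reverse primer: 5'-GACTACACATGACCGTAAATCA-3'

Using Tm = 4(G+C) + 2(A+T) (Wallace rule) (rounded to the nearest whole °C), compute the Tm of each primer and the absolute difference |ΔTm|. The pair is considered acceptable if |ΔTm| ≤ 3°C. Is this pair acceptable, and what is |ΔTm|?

|ΔTm| = 0°C; the pair is acceptable.

Forward: A=10 T=5 G=5 C=3 → Tm = 2·15 + 4·8 = 62°C.
Reverse: A=9 T=4 G=3 C=6 → Tm = 2·13 + 4·9 = 62°C.
|ΔTm| = |62 − 62| = 0°C, ≤ 3°C.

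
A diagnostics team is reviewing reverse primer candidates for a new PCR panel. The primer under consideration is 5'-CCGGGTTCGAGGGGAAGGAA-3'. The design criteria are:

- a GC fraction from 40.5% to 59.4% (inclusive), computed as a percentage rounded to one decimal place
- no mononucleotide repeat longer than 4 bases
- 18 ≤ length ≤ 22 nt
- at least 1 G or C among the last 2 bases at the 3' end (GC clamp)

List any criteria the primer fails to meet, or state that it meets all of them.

Base counts: A=5, T=2, G=10, C=3 (length 20).
GC content: GC 13/20 = 65.0%, outside 40.5–59.4% ✗
homopolymer run: longest run = 4 ✓
length: length 20 ✓
GC clamp: 3' end AA has 0 G/C, need ≥1 ✗

Fails: GC content, GC clamp.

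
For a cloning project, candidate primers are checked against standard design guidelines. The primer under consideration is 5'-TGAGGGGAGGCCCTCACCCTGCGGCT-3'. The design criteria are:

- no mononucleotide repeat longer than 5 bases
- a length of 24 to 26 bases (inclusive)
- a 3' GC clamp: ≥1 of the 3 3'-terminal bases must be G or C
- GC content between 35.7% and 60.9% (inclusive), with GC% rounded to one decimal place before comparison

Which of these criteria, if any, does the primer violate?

Fails: GC content.

Base counts: A=3, T=4, G=10, C=9 (length 26).
homopolymer run: longest run = 4 ✓
length: length 26 ✓
GC clamp: 3' end GCT has 2 G/C ✓
GC content: GC 19/26 = 73.1%, outside 35.7–60.9% ✗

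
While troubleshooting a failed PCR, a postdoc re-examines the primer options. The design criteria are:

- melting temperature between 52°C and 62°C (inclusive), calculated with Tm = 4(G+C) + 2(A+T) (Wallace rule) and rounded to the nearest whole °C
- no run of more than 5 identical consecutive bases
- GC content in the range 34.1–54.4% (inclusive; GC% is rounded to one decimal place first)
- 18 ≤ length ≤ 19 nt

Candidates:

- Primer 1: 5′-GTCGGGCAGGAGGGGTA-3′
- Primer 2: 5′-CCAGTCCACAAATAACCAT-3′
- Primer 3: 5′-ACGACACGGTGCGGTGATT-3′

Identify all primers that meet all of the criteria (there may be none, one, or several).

Primer 1 (17 nt, A=3 T=2 G=10 C=2): Tm = 2·5 + 4·12 = 58°C ✓; longest run = 4 ✓; GC 12/17 = 70.6%, outside 34.1–54.4% ✗; length 17, outside 18–19 ✗ — fails.
Primer 2 (19 nt, A=8 T=3 G=1 C=7): Tm = 2·11 + 4·8 = 54°C ✓; longest run = 3 ✓; GC 8/19 = 42.1% ✓; length 19 ✓ — passes.
Primer 3 (19 nt, A=4 T=4 G=7 C=4): Tm = 2·8 + 4·11 = 60°C ✓; longest run = 2 ✓; GC 11/19 = 57.9%, outside 34.1–54.4% ✗; length 19 ✓ — fails.

Primer 2 only.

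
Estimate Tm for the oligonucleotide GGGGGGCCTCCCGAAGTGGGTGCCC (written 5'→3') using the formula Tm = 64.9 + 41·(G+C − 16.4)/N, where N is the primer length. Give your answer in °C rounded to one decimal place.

Base counts: A=2, T=3, G=12, C=8; G+C = 20, N = 25.
Tm = 64.9 + 41·(20 − 16.4)/25 = 64.9 + 147.60/25 = 70.8°C.

70.8°C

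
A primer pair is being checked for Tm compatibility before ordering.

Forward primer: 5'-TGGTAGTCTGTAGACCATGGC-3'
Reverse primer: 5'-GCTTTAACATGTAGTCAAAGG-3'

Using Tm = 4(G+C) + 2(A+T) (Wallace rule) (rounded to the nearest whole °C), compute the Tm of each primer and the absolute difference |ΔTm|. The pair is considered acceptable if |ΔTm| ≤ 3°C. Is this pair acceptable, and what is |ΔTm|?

Forward: A=4 T=6 G=7 C=4 → Tm = 2·10 + 4·11 = 64°C.
Reverse: A=7 T=6 G=5 C=3 → Tm = 2·13 + 4·8 = 58°C.
|ΔTm| = |64 − 58| = 6°C, > 3°C.

|ΔTm| = 6°C; the pair is not acceptable.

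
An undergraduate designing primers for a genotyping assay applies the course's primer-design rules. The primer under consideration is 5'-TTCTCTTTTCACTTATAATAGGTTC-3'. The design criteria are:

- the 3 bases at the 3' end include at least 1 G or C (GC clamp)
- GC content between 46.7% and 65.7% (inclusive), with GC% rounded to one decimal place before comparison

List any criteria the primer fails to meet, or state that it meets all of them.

Base counts: A=5, T=13, G=2, C=5 (length 25).
GC clamp: 3' end TTC has 1 G/C ✓
GC content: GC 7/25 = 28.0%, outside 46.7–65.7% ✗

Fails: GC content.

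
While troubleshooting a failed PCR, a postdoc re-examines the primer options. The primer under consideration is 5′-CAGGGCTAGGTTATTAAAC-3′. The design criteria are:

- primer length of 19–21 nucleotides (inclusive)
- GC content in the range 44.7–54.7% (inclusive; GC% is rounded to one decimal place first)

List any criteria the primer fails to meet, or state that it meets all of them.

Fails: GC content.

Base counts: A=6, T=5, G=5, C=3 (length 19).
length: length 19 ✓
GC content: GC 8/19 = 42.1%, outside 44.7–54.7% ✗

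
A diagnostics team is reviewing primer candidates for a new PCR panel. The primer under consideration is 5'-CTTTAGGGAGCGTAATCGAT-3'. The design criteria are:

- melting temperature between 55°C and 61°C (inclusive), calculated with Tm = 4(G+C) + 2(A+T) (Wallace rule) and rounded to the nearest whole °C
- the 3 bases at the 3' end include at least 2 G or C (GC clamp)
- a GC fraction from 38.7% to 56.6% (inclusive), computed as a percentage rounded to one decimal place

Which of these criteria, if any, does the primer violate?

Fails: GC clamp.

Base counts: A=5, T=6, G=6, C=3 (length 20).
Tm: Tm = 2·11 + 4·9 = 58°C ✓
GC clamp: 3' end GAT has 1 G/C, need ≥2 ✗
GC content: GC 9/20 = 45.0% ✓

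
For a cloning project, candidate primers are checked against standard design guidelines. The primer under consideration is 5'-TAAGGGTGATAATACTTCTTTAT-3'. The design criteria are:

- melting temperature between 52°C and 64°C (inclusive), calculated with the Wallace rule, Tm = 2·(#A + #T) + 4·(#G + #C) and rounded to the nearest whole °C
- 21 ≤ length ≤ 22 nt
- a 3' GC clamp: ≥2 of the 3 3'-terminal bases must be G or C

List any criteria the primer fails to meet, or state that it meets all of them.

Fails: length, GC clamp.

Base counts: A=7, T=10, G=4, C=2 (length 23).
Tm: Tm = 2·17 + 4·6 = 58°C ✓
length: length 23, outside 21–22 ✗
GC clamp: 3' end TAT has 0 G/C, need ≥2 ✗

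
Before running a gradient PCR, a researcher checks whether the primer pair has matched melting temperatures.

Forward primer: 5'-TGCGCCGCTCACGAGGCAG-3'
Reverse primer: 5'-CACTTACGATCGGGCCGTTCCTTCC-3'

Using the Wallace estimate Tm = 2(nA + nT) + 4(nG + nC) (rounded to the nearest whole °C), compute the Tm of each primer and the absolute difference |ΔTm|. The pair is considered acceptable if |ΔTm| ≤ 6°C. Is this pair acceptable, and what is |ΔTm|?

Forward: A=3 T=2 G=7 C=7 → Tm = 2·5 + 4·14 = 66°C.
Reverse: A=3 T=7 G=5 C=10 → Tm = 2·10 + 4·15 = 80°C.
|ΔTm| = |66 − 80| = 14°C, > 6°C.

|ΔTm| = 14°C; the pair is not acceptable.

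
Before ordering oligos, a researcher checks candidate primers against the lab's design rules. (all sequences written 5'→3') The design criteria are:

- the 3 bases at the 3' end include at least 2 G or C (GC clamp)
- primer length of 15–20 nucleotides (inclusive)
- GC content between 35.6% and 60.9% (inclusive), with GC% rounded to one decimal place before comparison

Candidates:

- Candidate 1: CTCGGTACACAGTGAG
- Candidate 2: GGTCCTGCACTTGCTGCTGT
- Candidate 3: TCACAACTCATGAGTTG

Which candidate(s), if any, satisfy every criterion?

Candidate 1 only.

Candidate 1 (16 nt, A=4 T=3 G=5 C=4): 3' end GAG has 2 G/C ✓; length 16 ✓; GC 9/16 = 56.3% ✓ — passes.
Candidate 2 (20 nt, A=1 T=7 G=6 C=6): 3' end TGT has 1 G/C, need ≥2 ✗; length 20 ✓; GC 12/20 = 60.0% ✓ — fails.
Candidate 3 (17 nt, A=5 T=5 G=3 C=4): 3' end TTG has 1 G/C, need ≥2 ✗; length 17 ✓; GC 7/17 = 41.2% ✓ — fails.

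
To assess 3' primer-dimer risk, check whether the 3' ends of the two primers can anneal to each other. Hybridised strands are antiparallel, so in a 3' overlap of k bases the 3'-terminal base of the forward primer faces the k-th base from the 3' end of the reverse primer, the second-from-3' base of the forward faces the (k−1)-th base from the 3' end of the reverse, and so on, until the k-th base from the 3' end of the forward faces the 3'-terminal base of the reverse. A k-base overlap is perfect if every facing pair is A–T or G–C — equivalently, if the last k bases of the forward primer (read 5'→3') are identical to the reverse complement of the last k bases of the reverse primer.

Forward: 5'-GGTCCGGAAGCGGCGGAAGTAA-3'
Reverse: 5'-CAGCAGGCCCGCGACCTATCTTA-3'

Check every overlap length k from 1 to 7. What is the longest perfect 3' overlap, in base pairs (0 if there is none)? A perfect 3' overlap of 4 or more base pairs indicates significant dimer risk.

Longest perfect overlap: 3 complementary base pairs; below the dimer-risk threshold (threshold 4).

Last 7 bases (5'→3') — forward …GAAGTAA, reverse …TATCTTA.
Reverse complement of the reverse primer's last 7 bases: TAAGATA; its first k bases are the reverse complement of the reverse primer's last k bases, so a perfect k-base overlap needs the forward primer's last k bases to equal them.
Comparing (forward last k vs required): k=1: A vs T ✗; k=2: AA vs TA ✗; k=3: TAA vs TAA ✓; k=4: GTAA vs TAAG ✗; k=5: AGTAA vs TAAGA ✗; k=6: AAGTAA vs TAAGAT ✗; k=7: GAAGTAA vs TAAGATA ✗.
Only k = 3 is perfect, so the longest perfect 3' overlap is 3.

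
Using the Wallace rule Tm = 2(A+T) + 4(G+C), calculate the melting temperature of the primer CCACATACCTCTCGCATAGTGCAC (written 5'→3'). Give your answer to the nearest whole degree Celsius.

Base counts: A=6, T=5, G=3, C=10 (length 24).
Tm = 2·(6+5) + 4·(3+10) = 2·11 + 4·13 = 22 + 52 = 74°C.

74°C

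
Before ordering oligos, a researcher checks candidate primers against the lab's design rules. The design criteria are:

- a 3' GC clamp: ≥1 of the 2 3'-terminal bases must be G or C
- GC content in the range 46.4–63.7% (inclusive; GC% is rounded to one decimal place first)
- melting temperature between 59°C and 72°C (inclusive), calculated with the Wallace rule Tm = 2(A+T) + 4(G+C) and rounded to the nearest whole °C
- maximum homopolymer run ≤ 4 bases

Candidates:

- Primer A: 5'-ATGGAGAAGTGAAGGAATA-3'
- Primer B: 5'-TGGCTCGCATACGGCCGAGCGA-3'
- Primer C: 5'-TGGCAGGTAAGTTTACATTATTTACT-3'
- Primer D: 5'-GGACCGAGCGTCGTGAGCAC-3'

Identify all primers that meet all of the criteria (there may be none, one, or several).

None of the candidates satisfy all criteria.

Primer A (19 nt, A=9 T=3 G=7 C=0): 3' end TA has 0 G/C, need ≥1 ✗; GC 7/19 = 36.8%, outside 46.4–63.7% ✗; Tm = 2·12 + 4·7 = 52°C, outside 59–72°C ✗; longest run = 2 ✓ — fails.
Primer B (22 nt, A=4 T=3 G=8 C=7): 3' end GA has 1 G/C ✓; GC 15/22 = 68.2%, outside 46.4–63.7% ✗; Tm = 2·7 + 4·15 = 74°C, outside 59–72°C ✗; longest run = 2 ✓ — fails.
Primer C (26 nt, A=7 T=11 G=5 C=3): 3' end CT has 1 G/C ✓; GC 8/26 = 30.8%, outside 46.4–63.7% ✗; Tm = 2·18 + 4·8 = 68°C ✓; longest run = 3 ✓ — fails.
Primer D (20 nt, A=4 T=2 G=8 C=6): 3' end AC has 1 G/C ✓; GC 14/20 = 70.0%, outside 46.4–63.7% ✗; Tm = 2·6 + 4·14 = 68°C ✓; longest run = 2 ✓ — fails.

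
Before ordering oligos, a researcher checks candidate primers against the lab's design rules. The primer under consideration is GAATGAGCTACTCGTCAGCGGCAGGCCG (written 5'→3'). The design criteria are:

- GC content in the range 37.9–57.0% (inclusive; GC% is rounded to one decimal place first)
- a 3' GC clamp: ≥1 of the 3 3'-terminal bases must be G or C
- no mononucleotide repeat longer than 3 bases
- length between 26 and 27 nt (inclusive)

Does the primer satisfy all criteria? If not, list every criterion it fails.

Base counts: A=6, T=4, G=10, C=8 (length 28).
GC content: GC 18/28 = 64.3%, outside 37.9–57.0% ✗
GC clamp: 3' end CCG has 3 G/C ✓
homopolymer run: longest run = 2 ✓
length: length 28, outside 26–27 ✗

Fails: GC content, length.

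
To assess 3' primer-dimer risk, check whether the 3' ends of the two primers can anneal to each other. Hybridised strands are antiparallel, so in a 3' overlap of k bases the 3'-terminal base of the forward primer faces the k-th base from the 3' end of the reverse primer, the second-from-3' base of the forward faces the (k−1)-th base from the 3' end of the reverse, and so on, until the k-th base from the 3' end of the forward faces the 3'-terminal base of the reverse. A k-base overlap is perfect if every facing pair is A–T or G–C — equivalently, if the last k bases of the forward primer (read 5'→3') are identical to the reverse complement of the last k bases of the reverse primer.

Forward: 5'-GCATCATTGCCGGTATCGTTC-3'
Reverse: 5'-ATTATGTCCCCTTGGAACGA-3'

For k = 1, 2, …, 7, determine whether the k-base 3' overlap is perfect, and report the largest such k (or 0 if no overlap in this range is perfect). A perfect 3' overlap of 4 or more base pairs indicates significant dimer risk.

Last 7 bases (5'→3') — forward …ATCGTTC, reverse …GGAACGA.
Reverse complement of the reverse primer's last 7 bases: TCGTTCC; its first k bases are the reverse complement of the reverse primer's last k bases, so a perfect k-base overlap needs the forward primer's last k bases to equal them.
Comparing (forward last k vs required): k=1: C vs T ✗; k=2: TC vs TC ✓; k=3: TTC vs TCG ✗; k=4: GTTC vs TCGT ✗; k=5: CGTTC vs TCGTT ✗; k=6: TCGTTC vs TCGTTC ✓; k=7: ATCGTTC vs TCGTTCC ✗.
Perfect overlaps at k = 2, 6; the largest is 6.

Longest perfect overlap: 6 complementary base pairs; significant dimer risk (threshold 4).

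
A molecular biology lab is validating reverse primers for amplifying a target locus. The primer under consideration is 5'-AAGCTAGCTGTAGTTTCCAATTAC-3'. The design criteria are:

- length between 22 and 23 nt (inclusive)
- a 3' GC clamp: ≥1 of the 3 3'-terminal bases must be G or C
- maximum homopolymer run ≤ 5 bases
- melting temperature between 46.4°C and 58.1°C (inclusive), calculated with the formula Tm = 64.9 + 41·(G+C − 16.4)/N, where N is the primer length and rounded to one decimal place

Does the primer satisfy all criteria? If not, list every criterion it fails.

Base counts: A=7, T=8, G=4, C=5 (length 24).
length: length 24, outside 22–23 ✗
GC clamp: 3' end TAC has 1 G/C ✓
homopolymer run: longest run = 3 ✓
Tm: Tm = 64.9 + 41·(9 − 16.4)/24 = 52.3°C ✓

Fails: length.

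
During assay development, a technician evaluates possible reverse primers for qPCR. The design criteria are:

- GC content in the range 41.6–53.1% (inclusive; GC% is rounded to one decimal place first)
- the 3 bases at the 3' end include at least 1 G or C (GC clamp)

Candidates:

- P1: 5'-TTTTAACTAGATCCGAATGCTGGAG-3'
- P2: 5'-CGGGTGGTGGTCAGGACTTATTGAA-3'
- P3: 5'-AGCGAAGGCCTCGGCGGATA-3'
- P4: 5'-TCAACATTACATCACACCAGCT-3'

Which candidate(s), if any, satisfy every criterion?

P1 (25 nt, A=7 T=8 G=6 C=4): GC 10/25 = 40.0%, outside 41.6–53.1% ✗; 3' end GAG has 2 G/C ✓ — fails.
P2 (25 nt, A=5 T=7 G=10 C=3): GC 13/25 = 52.0% ✓; 3' end GAA has 1 G/C ✓ — passes.
P3 (20 nt, A=5 T=2 G=8 C=5): GC 13/20 = 65.0%, outside 41.6–53.1% ✗; 3' end ATA has 0 G/C, need ≥1 ✗ — fails.
P4 (22 nt, A=8 T=5 G=1 C=8): GC 9/22 = 40.9%, outside 41.6–53.1% ✗; 3' end GCT has 2 G/C ✓ — fails.

P2 only.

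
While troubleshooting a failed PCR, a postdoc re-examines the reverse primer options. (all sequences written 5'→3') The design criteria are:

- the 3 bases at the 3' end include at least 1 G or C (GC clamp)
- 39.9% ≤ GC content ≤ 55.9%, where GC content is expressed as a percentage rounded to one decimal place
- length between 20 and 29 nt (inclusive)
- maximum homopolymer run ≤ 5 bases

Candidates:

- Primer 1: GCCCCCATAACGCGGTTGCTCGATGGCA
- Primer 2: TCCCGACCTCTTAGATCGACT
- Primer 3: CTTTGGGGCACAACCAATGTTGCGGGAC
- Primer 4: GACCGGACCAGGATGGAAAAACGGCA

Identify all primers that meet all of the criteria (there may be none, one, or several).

Primer 2 only.

Primer 1 (28 nt, A=5 T=5 G=8 C=10): 3' end GCA has 2 G/C ✓; GC 18/28 = 64.3%, outside 39.9–55.9% ✗; length 28 ✓; longest run = 5 ✓ — fails.
Primer 2 (21 nt, A=4 T=6 G=3 C=8): 3' end ACT has 1 G/C ✓; GC 11/21 = 52.4% ✓; length 21 ✓; longest run = 3 ✓ — passes.
Primer 3 (28 nt, A=6 T=6 G=9 C=7): 3' end GAC has 2 G/C ✓; GC 16/28 = 57.1%, outside 39.9–55.9% ✗; length 28 ✓; longest run = 4 ✓ — fails.
Primer 4 (26 nt, A=10 T=1 G=9 C=6): 3' end GCA has 2 G/C ✓; GC 15/26 = 57.7%, outside 39.9–55.9% ✗; length 26 ✓; longest run = 5 ✓ — fails.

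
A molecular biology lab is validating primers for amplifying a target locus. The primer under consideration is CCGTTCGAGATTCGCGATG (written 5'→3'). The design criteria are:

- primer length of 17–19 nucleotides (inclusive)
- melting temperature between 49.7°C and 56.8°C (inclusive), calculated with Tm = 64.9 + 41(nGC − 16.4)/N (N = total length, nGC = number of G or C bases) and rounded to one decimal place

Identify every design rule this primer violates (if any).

Base counts: A=3, T=5, G=6, C=5 (length 19).
length: length 19 ✓
Tm: Tm = 64.9 + 41·(11 − 16.4)/19 = 53.2°C ✓

Meets all criteria.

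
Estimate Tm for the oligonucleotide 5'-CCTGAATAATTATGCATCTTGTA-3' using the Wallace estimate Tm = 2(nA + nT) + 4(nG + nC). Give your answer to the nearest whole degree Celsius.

Base counts: A=7, T=9, G=3, C=4 (length 23).
Tm = 2·(7+9) + 4·(3+4) = 2·16 + 4·7 = 32 + 28 = 60°C.

60°C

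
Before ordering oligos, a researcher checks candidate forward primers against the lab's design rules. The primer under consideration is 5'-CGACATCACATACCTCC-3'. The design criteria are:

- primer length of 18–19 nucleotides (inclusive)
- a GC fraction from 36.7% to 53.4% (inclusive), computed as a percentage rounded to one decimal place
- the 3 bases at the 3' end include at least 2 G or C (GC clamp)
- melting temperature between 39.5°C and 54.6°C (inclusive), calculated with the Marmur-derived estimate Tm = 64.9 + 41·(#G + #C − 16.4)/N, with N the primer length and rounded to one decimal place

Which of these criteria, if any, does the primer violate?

Fails: length.

Base counts: A=5, T=3, G=1, C=8 (length 17).
length: length 17, outside 18–19 ✗
GC content: GC 9/17 = 52.9% ✓
GC clamp: 3' end TCC has 2 G/C ✓
Tm: Tm = 64.9 + 41·(9 − 16.4)/17 = 47.1°C ✓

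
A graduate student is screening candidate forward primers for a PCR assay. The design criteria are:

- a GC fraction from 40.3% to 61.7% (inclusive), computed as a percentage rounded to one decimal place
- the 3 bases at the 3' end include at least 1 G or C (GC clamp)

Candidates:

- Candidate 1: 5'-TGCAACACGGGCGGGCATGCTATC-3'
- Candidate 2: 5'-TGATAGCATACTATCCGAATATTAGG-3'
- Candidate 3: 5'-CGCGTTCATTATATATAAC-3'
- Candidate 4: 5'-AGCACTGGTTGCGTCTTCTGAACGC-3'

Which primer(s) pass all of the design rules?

Candidate 1 (24 nt, A=5 T=4 G=8 C=7): GC 15/24 = 62.5%, outside 40.3–61.7% ✗; 3' end ATC has 1 G/C ✓ — fails.
Candidate 2 (26 nt, A=9 T=8 G=5 C=4): GC 9/26 = 34.6%, outside 40.3–61.7% ✗; 3' end AGG has 2 G/C ✓ — fails.
Candidate 3 (19 nt, A=6 T=7 G=2 C=4): GC 6/19 = 31.6%, outside 40.3–61.7% ✗; 3' end AAC has 1 G/C ✓ — fails.
Candidate 4 (25 nt, A=4 T=7 G=7 C=7): GC 14/25 = 56.0% ✓; 3' end CGC has 3 G/C ✓ — passes.

Candidate 4 only.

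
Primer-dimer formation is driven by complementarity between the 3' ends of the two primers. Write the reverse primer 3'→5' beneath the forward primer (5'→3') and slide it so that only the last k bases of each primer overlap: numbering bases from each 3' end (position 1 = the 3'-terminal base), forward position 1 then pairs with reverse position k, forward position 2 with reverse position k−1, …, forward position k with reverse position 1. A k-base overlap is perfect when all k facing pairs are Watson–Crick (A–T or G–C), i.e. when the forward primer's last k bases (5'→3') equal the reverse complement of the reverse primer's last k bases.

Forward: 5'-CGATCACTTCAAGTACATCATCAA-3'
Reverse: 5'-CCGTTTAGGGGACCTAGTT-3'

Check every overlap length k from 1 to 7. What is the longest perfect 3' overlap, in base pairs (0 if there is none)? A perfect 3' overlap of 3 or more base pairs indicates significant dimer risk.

Longest perfect overlap: 2 complementary base pairs; below the dimer-risk threshold (threshold 3).

Last 7 bases (5'→3') — forward …TCATCAA, reverse …CCTAGTT.
Reverse complement of the reverse primer's last 7 bases: AACTAGG; its first k bases are the reverse complement of the reverse primer's last k bases, so a perfect k-base overlap needs the forward primer's last k bases to equal them.
Comparing (forward last k vs required): k=1: A vs A ✓; k=2: AA vs AA ✓; k=3: CAA vs AAC ✗; k=4: TCAA vs AACT ✗; k=5: ATCAA vs AACTA ✗; k=6: CATCAA vs AACTAG ✗; k=7: TCATCAA vs AACTAGG ✗.
Perfect overlaps at k = 1, 2; the largest is 2.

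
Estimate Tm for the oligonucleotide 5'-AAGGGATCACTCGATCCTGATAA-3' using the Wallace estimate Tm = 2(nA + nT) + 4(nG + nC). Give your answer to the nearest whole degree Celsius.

66°C

Base counts: A=8, T=5, G=5, C=5 (length 23).
Tm = 2·(8+5) + 4·(5+5) = 2·13 + 4·10 = 26 + 40 = 66°C.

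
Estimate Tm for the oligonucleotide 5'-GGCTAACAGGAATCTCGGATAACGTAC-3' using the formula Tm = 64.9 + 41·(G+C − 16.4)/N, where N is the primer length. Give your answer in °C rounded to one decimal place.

Base counts: A=9, T=5, G=7, C=6; G+C = 13, N = 27.
Tm = 64.9 + 41·(13 − 16.4)/27 = 64.9 + -139.40/27 = 59.7°C.

59.7°C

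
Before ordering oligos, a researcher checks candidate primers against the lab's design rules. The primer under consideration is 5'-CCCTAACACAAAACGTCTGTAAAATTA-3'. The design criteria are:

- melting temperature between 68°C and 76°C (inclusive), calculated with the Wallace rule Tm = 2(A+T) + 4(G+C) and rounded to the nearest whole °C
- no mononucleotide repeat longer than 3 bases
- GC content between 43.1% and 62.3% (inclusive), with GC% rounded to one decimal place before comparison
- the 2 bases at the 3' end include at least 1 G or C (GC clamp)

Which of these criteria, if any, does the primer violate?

Fails: homopolymer run, GC content, GC clamp.

Base counts: A=12, T=6, G=2, C=7 (length 27).
Tm: Tm = 2·18 + 4·9 = 72°C ✓
homopolymer run: longest run = 4, exceeds 3 ✗
GC content: GC 9/27 = 33.3%, outside 43.1–62.3% ✗
GC clamp: 3' end TA has 0 G/C, need ≥1 ✗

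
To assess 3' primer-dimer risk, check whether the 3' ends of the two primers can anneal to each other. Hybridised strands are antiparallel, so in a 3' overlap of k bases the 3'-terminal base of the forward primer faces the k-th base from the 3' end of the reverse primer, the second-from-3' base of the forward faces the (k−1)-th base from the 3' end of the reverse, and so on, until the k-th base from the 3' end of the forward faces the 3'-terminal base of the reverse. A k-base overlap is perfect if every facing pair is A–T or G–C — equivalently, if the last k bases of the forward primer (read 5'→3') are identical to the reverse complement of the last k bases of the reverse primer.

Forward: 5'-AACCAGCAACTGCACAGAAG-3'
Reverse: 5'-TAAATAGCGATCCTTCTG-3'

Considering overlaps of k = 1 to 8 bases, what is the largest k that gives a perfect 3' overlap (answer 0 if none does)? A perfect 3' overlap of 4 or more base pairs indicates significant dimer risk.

Last 8 bases (5'→3') — forward …CACAGAAG, reverse …TCCTTCTG.
Reverse complement of the reverse primer's last 8 bases: CAGAAGGA; its first k bases are the reverse complement of the reverse primer's last k bases, so a perfect k-base overlap needs the forward primer's last k bases to equal them.
Comparing (forward last k vs required): k=1: G vs C ✗; k=2: AG vs CA ✗; k=3: AAG vs CAG ✗; k=4: GAAG vs CAGA ✗; k=5: AGAAG vs CAGAA ✗; k=6: CAGAAG vs CAGAAG ✓; k=7: ACAGAAG vs CAGAAGG ✗; k=8: CACAGAAG vs CAGAAGGA ✗.
Only k = 6 is perfect, so the longest perfect 3' overlap is 6.

Longest perfect overlap: 6 complementary base pairs; significant dimer risk (threshold 4).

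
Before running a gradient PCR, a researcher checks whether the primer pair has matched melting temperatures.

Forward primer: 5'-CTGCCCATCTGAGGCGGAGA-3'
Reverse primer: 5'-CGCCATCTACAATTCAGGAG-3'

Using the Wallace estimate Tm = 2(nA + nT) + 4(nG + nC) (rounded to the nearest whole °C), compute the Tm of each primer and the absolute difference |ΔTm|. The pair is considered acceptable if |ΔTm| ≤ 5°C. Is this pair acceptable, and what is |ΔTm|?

Forward: A=4 T=3 G=7 C=6 → Tm = 2·7 + 4·13 = 66°C.
Reverse: A=6 T=4 G=4 C=6 → Tm = 2·10 + 4·10 = 60°C.
|ΔTm| = |66 − 60| = 6°C, > 5°C.

|ΔTm| = 6°C; the pair is not acceptable.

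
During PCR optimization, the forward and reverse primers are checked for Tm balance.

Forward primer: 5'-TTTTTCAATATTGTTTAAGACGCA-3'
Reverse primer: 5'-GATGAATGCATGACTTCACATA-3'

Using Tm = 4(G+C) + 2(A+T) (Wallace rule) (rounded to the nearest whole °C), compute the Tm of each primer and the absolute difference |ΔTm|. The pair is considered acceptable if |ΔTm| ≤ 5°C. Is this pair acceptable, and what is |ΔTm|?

Forward: A=7 T=11 G=3 C=3 → Tm = 2·18 + 4·6 = 60°C.
Reverse: A=8 T=6 G=4 C=4 → Tm = 2·14 + 4·8 = 60°C.
|ΔTm| = |60 − 60| = 0°C, ≤ 5°C.

|ΔTm| = 0°C; the pair is acceptable.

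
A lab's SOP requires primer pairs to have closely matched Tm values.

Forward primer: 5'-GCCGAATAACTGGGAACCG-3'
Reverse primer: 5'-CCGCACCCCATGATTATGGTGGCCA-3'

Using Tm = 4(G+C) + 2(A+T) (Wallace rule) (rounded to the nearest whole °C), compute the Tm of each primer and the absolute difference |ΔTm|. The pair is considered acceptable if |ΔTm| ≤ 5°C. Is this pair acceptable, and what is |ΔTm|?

|ΔTm| = 20°C; the pair is not acceptable.

Forward: A=6 T=2 G=6 C=5 → Tm = 2·8 + 4·11 = 60°C.
Reverse: A=5 T=5 G=6 C=9 → Tm = 2·10 + 4·15 = 80°C.
|ΔTm| = |60 − 80| = 20°C, > 5°C.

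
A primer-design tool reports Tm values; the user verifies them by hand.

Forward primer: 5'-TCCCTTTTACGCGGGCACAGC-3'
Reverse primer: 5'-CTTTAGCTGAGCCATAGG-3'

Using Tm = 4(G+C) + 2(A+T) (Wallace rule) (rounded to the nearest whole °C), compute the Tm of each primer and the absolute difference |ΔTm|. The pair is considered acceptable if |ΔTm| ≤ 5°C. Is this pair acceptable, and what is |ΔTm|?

Forward: A=3 T=5 G=5 C=8 → Tm = 2·8 + 4·13 = 68°C.
Reverse: A=4 T=5 G=5 C=4 → Tm = 2·9 + 4·9 = 54°C.
|ΔTm| = |68 − 54| = 14°C, > 5°C.

|ΔTm| = 14°C; the pair is not acceptable.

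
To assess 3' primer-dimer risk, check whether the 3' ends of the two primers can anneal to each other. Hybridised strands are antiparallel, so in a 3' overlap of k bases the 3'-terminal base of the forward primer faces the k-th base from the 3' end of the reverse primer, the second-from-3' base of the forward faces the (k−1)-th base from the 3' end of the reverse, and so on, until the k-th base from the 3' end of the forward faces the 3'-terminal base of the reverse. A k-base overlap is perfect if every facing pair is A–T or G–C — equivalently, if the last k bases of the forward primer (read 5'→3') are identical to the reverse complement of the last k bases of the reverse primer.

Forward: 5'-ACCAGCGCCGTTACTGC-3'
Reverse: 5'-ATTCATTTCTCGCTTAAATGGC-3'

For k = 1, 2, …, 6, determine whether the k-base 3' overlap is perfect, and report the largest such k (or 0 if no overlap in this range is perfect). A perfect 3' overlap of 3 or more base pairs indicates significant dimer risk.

Last 6 bases (5'→3') — forward …TACTGC, reverse …AATGGC.
Reverse complement of the reverse primer's last 6 bases: GCCATT; its first k bases are the reverse complement of the reverse primer's last k bases, so a perfect k-base overlap needs the forward primer's last k bases to equal them.
Comparing (forward last k vs required): k=1: C vs G ✗; k=2: GC vs GC ✓; k=3: TGC vs GCC ✗; k=4: CTGC vs GCCA ✗; k=5: ACTGC vs GCCAT ✗; k=6: TACTGC vs GCCATT ✗.
Only k = 2 is perfect, so the longest perfect 3' overlap is 2.

Longest perfect overlap: 2 complementary base pairs; below the dimer-risk threshold (threshold 3).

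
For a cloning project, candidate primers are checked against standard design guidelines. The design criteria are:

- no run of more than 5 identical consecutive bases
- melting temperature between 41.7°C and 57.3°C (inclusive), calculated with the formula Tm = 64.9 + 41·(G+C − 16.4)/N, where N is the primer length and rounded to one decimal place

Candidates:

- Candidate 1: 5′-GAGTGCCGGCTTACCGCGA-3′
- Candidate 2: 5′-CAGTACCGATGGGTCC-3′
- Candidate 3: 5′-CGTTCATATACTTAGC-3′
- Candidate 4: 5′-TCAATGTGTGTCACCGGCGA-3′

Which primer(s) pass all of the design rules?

Candidate 1 (19 nt, A=3 T=3 G=7 C=6): longest run = 2 ✓; Tm = 64.9 + 41·(13 − 16.4)/19 = 57.6°C, outside 41.7–57.3°C ✗ — fails.
Candidate 2 (16 nt, A=3 T=3 G=5 C=5): longest run = 3 ✓; Tm = 64.9 + 41·(10 − 16.4)/16 = 48.5°C ✓ — passes.
Candidate 3 (16 nt, A=4 T=6 G=2 C=4): longest run = 2 ✓; Tm = 64.9 + 41·(6 − 16.4)/16 = 38.3°C, outside 41.7–57.3°C ✗ — fails.
Candidate 4 (20 nt, A=4 T=5 G=6 C=5): longest run = 2 ✓; Tm = 64.9 + 41·(11 − 16.4)/20 = 53.8°C ✓ — passes.

Candidate 2 and Candidate 4.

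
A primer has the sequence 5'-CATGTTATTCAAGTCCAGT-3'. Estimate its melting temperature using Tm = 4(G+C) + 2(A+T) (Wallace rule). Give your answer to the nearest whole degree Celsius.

Base counts: A=5, T=7, G=3, C=4 (length 19).
Tm = 2·(5+7) + 4·(3+4) = 2·12 + 4·7 = 24 + 28 = 52°C.

52°C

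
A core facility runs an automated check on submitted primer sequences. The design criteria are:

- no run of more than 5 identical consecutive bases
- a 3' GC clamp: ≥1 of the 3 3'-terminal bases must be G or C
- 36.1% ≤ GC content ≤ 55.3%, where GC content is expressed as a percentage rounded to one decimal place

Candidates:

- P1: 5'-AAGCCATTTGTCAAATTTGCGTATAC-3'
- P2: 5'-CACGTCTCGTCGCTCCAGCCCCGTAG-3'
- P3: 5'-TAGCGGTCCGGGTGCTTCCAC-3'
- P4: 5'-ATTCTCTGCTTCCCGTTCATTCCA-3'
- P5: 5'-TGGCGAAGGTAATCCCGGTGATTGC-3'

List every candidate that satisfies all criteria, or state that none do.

P4 only.

P1 (26 nt, A=8 T=9 G=4 C=5): longest run = 3 ✓; 3' end TAC has 1 G/C ✓; GC 9/26 = 34.6%, outside 36.1–55.3% ✗ — fails.
P2 (26 nt, A=3 T=5 G=6 C=12): longest run = 4 ✓; 3' end TAG has 1 G/C ✓; GC 18/26 = 69.2%, outside 36.1–55.3% ✗ — fails.
P3 (21 nt, A=2 T=5 G=7 C=7): longest run = 3 ✓; 3' end CAC has 2 G/C ✓; GC 14/21 = 66.7%, outside 36.1–55.3% ✗ — fails.
P4 (24 nt, A=3 T=10 G=2 C=9): longest run = 3 ✓; 3' end CCA has 2 G/C ✓; GC 11/24 = 45.8% ✓ — passes.
P5 (25 nt, A=5 T=6 G=9 C=5): longest run = 3 ✓; 3' end TGC has 2 G/C ✓; GC 14/25 = 56.0%, outside 36.1–55.3% ✗ — fails.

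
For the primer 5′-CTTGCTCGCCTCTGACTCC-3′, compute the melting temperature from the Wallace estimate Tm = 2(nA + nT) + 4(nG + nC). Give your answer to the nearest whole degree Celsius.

Base counts: A=1, T=6, G=3, C=9 (length 19).
Tm = 2·(1+6) + 4·(3+9) = 2·7 + 4·12 = 14 + 48 = 62°C.

62°C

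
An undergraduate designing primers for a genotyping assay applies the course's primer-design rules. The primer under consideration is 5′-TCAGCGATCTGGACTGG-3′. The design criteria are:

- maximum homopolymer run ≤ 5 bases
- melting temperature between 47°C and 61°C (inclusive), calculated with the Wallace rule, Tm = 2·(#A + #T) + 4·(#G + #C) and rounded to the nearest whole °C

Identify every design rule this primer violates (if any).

Meets all criteria.

Base counts: A=3, T=4, G=6, C=4 (length 17).
homopolymer run: longest run = 2 ✓
Tm: Tm = 2·7 + 4·10 = 54°C ✓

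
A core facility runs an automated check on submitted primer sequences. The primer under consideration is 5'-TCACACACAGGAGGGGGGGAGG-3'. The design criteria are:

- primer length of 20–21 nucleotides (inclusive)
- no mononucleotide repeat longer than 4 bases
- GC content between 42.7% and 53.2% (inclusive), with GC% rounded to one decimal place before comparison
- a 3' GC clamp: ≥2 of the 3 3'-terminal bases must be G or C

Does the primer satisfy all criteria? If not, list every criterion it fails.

Base counts: A=6, T=1, G=11, C=4 (length 22).
length: length 22, outside 20–21 ✗
homopolymer run: longest run = 7, exceeds 4 ✗
GC content: GC 15/22 = 68.2%, outside 42.7–53.2% ✗
GC clamp: 3' end AGG has 2 G/C ✓

Fails: length, homopolymer run, GC content.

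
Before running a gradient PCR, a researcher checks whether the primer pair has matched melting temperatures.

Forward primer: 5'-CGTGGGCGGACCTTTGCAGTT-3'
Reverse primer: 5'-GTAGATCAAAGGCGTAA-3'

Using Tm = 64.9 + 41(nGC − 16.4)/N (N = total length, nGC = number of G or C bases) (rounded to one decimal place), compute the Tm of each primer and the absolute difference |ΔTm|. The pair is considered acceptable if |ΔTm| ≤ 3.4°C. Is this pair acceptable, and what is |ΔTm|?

Forward: G+C = 13, N = 21 → Tm = 64.9 + 41·(13 − 16.4)/21 = 58.3°C.
Reverse: G+C = 7, N = 17 → Tm = 64.9 + 41·(7 − 16.4)/17 = 42.2°C.
|ΔTm| = |58.3 − 42.2| = 16.1°C, > 3.4°C.

|ΔTm| = 16.1°C; the pair is not acceptable.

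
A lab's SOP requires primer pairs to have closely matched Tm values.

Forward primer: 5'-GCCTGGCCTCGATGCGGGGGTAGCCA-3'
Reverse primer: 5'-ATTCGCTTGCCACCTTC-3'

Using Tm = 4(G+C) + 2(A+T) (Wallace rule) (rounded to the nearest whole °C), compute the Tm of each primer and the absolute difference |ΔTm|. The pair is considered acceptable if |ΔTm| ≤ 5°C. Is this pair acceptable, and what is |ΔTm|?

|ΔTm| = 38°C; the pair is not acceptable.

Forward: A=3 T=4 G=11 C=8 → Tm = 2·7 + 4·19 = 90°C.
Reverse: A=2 T=6 G=2 C=7 → Tm = 2·8 + 4·9 = 52°C.
|ΔTm| = |90 − 52| = 38°C, > 5°C.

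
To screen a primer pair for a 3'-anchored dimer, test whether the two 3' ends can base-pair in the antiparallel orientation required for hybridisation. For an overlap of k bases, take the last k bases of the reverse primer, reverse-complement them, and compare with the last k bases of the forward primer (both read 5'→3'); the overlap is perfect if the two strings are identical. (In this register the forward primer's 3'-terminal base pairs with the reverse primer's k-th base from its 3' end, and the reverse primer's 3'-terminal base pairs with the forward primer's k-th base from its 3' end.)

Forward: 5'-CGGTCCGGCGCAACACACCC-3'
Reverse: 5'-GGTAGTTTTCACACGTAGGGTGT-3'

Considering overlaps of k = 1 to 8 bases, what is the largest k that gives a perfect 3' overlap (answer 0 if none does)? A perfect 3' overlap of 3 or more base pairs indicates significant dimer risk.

Longest perfect overlap: 6 complementary base pairs; significant dimer risk (threshold 3).

Last 8 bases (5'→3') — forward …ACACACCC, reverse …TAGGGTGT.
Reverse complement of the reverse primer's last 8 bases: ACACCCTA; its first k bases are the reverse complement of the reverse primer's last k bases, so a perfect k-base overlap needs the forward primer's last k bases to equal them.
Comparing (forward last k vs required): k=1: C vs A ✗; k=2: CC vs AC ✗; k=3: CCC vs ACA ✗; k=4: ACCC vs ACAC ✗; k=5: CACCC vs ACACC ✗; k=6: ACACCC vs ACACCC ✓; k=7: CACACCC vs ACACCCT ✗; k=8: ACACACCC vs ACACCCTA ✗.
Only k = 6 is perfect, so the longest perfect 3' overlap is 6.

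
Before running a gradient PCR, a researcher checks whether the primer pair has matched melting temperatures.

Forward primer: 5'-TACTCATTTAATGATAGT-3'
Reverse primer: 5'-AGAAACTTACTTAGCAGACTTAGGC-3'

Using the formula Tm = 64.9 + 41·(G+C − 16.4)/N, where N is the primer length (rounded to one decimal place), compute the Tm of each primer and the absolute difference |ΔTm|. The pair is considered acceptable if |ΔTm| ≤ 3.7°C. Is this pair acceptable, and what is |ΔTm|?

Forward: G+C = 4, N = 18 → Tm = 64.9 + 41·(4 − 16.4)/18 = 36.7°C.
Reverse: G+C = 10, N = 25 → Tm = 64.9 + 41·(10 − 16.4)/25 = 54.4°C.
|ΔTm| = |36.7 − 54.4| = 17.7°C, > 3.7°C.

|ΔTm| = 17.7°C; the pair is not acceptable.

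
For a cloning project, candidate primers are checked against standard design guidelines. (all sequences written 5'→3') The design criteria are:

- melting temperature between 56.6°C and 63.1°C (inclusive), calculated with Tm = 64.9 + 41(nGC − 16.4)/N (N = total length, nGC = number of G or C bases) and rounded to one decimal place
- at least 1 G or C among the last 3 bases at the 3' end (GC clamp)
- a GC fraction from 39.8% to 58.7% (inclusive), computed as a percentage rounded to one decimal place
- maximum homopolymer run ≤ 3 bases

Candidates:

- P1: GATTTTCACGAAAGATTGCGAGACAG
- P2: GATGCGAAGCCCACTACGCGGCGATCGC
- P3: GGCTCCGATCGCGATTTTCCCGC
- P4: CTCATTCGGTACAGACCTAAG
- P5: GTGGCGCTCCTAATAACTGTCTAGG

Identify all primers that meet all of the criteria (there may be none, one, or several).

P1 (26 nt, A=9 T=6 G=7 C=4): Tm = 64.9 + 41·(11 − 16.4)/26 = 56.4°C, outside 56.6–63.1°C ✗; 3' end CAG has 2 G/C ✓; GC 11/26 = 42.3% ✓; longest run = 4, exceeds 3 ✗ — fails.
P2 (28 nt, A=6 T=3 G=9 C=10): Tm = 64.9 + 41·(19 − 16.4)/28 = 68.7°C, outside 56.6–63.1°C ✗; 3' end CGC has 3 G/C ✓; GC 19/28 = 67.9%, outside 39.8–58.7% ✗; longest run = 3 ✓ — fails.
P3 (23 nt, A=2 T=6 G=6 C=9): Tm = 64.9 + 41·(15 − 16.4)/23 = 62.4°C ✓; 3' end CGC has 3 G/C ✓; GC 15/23 = 65.2%, outside 39.8–58.7% ✗; longest run = 4, exceeds 3 ✗ — fails.
P4 (21 nt, A=6 T=5 G=4 C=6): Tm = 64.9 + 41·(10 − 16.4)/21 = 52.4°C, outside 56.6–63.1°C ✗; 3' end AAG has 1 G/C ✓; GC 10/21 = 47.6% ✓; longest run = 2 ✓ — fails.
P5 (25 nt, A=5 T=7 G=7 C=6): Tm = 64.9 + 41·(13 − 16.4)/25 = 59.3°C ✓; 3' end AGG has 2 G/C ✓; GC 13/25 = 52.0% ✓; longest run = 2 ✓ — passes.

P5 only.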